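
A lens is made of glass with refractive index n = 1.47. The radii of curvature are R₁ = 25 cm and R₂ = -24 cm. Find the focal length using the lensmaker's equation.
1/f = (n − 1)(1/R₁ − 1/R₂) → f = 26.05 cm (converging lens)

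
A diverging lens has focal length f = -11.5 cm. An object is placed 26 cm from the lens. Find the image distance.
1/di = 1/f − 1/do → di = -7.973 cm (virtual image)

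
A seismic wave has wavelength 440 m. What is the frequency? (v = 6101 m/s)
f = v/λ = 13.87 Hz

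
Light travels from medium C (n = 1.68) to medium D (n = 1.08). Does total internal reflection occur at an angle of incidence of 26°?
θc = arcsin(n₂/n₁) = 40.01°; 26° < θc, so no — the ray refracts.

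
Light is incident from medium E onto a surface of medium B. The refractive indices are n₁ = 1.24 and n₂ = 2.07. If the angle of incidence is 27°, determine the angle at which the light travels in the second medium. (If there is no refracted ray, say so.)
sin θ₂ = (n₁/n₂)·sin θ₁ = 0.272 → θ₂ = 15.78°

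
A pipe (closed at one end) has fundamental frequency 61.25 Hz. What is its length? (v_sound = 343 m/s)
L = v/(4f₁) = 1.4 m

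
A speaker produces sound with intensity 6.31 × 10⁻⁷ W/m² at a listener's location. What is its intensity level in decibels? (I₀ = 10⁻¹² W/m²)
β = 10·log₁₀(I/I₀) = 58 dB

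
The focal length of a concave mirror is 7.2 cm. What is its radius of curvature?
R = 2|f| = 14.4 cm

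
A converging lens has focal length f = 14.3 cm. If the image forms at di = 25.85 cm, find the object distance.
1/do = 1/f − 1/di → do = 32 cm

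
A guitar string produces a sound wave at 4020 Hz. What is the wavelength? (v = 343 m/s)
λ = v/f = 0.08532 m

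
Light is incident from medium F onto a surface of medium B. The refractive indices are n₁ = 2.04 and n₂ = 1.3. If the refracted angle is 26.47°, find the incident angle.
sin θ₁ = (n₂/n₁)·sin θ₂ → θ₁ = 16.5°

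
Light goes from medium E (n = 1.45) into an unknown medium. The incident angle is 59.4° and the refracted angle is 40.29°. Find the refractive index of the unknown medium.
n₂ = n₁·sin θ₁ / sin θ₂ = 1.93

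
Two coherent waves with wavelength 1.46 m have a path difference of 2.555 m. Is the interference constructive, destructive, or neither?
neither (partial) — path difference = 1.75λ, neither a whole number of wavelengths nor an odd multiple of λ/2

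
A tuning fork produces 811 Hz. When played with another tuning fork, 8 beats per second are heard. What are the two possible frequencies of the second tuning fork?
f₂ = 811 ± 8 Hz → 819 Hz or 803 Hz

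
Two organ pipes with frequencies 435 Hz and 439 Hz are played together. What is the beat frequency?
4 Hz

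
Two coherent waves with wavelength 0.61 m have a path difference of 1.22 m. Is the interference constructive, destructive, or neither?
constructive — path difference = 2λ, a whole number of wavelengths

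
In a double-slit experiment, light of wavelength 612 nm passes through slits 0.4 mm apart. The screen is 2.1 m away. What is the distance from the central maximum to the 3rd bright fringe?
y = mλL/d = 9.639 mm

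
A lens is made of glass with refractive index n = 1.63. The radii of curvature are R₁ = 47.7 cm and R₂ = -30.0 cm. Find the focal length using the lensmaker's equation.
1/f = (n − 1)(1/R₁ − 1/R₂) → f = 29.23 cm (converging lens)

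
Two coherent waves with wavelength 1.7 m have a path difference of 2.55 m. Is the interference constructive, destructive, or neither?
destructive — path difference = 1.5λ, an odd multiple of λ/2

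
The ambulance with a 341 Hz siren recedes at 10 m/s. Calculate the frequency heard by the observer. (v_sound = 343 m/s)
f_obs = f·v/(v + v_s) = 331.3 Hz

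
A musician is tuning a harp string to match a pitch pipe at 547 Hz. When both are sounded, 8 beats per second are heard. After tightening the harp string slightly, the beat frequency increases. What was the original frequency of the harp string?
555 Hz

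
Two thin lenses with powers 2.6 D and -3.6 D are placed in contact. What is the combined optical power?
P_total = P₁ + P₂ = -1.0 D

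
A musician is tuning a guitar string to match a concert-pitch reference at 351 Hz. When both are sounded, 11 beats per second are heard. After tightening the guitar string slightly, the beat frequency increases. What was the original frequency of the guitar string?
362 Hz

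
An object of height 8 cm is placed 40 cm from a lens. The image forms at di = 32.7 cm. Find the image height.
hi = (-di/do) × ho = -6.54 cm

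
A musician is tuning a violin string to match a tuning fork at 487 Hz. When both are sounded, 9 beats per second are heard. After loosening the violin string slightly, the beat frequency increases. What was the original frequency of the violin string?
478 Hz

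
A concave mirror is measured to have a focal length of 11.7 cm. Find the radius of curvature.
R = 2|f| = 23.4 cm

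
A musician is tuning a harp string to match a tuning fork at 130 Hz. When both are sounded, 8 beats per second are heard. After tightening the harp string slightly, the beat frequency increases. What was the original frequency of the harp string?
138 Hz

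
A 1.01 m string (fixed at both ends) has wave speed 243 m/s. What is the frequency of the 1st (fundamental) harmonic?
fₙ = nv/(2L) = 120.3 Hz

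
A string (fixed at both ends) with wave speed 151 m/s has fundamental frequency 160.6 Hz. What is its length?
L = v/(2f₁) = 0.4701 m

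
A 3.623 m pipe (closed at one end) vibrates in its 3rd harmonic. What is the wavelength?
λₙ = 4L/n = 4.831 m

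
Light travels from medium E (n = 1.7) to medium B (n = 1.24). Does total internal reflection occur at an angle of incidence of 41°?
θc = arcsin(n₂/n₁) = 46.84°; 41° < θc, so no — the ray refracts.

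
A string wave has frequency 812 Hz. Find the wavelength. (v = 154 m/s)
λ = v/f = 0.1897 m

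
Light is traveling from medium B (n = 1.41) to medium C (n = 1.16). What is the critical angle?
θc = arcsin(n₂/n₁) = 55.36°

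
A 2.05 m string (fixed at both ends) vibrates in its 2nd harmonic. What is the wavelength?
λₙ = 2L/n = 2.05 m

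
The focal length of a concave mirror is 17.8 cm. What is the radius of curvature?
R = 2|f| = 35.6 cm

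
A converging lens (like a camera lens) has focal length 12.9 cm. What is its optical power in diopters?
P = 1/f = 7.752 D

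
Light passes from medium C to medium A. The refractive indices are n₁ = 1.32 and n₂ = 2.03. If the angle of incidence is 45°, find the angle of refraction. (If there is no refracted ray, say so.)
sin θ₂ = (n₁/n₂)·sin θ₁ = 0.4598 → θ₂ = 27.37°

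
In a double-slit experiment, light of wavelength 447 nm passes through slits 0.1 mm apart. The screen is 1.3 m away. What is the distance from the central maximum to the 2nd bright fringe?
y = mλL/d = 11.62 mm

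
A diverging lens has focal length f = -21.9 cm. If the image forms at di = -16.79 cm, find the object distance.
1/do = 1/f − 1/di → do = 71.96 cm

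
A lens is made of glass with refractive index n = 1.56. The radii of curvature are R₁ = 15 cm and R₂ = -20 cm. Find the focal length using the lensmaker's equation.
1/f = (n − 1)(1/R₁ − 1/R₂) → f = 15.31 cm (converging lens)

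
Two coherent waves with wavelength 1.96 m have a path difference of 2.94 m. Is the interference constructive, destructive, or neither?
destructive — path difference = 1.5λ, an odd multiple of λ/2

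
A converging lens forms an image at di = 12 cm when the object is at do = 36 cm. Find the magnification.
M = −di/do = -0.3333 (inverted image)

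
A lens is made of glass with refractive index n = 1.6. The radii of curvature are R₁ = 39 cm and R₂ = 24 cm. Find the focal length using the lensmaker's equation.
1/f = (n − 1)(1/R₁ − 1/R₂) → f = -104 cm (diverging lens)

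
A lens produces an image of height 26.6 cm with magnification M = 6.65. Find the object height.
ho = |hi|/|M| = 4 cm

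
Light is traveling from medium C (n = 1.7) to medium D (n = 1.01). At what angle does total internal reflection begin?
θc = arcsin(n₂/n₁) = 36.45°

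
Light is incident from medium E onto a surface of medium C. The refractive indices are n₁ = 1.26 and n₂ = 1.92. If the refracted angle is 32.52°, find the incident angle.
sin θ₁ = (n₂/n₁)·sin θ₂ → θ₁ = 55°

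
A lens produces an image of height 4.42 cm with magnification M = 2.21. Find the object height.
ho = |hi|/|M| = 2 cm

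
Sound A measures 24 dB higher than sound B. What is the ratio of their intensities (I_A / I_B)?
I_A/I_B = 10^(Δβ/10) = 251.2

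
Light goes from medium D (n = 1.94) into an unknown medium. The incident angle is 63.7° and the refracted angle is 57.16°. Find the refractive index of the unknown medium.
n₂ = n₁·sin θ₁ / sin θ₂ = 2.07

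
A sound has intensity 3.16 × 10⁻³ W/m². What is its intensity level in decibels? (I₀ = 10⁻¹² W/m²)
β = 10·log₁₀(I/I₀) = 95 dB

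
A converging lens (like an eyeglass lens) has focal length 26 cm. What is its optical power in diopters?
P = 1/f = 3.846 D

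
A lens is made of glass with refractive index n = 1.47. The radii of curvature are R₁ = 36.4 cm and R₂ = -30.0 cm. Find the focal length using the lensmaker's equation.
1/f = (n − 1)(1/R₁ − 1/R₂) → f = 34.99 cm (converging lens)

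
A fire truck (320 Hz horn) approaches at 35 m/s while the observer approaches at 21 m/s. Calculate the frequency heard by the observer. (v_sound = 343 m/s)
f_obs = f·(v + v_o)/(v − v_s) = 378.2 Hz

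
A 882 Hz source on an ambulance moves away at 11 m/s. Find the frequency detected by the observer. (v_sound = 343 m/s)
f_obs = f·v/(v + v_s) = 854.6 Hz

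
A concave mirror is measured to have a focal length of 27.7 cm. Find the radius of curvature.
R = 2|f| = 55.4 cm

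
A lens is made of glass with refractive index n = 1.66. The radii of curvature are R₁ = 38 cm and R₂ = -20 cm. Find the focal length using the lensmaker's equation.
1/f = (n − 1)(1/R₁ − 1/R₂) → f = 19.85 cm (converging lens)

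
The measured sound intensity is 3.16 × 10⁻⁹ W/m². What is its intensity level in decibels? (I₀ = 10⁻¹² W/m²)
β = 10·log₁₀(I/I₀) = 35 dB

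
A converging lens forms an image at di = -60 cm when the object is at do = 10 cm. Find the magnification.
M = −di/do = 6 (upright image)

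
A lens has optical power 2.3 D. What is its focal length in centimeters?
f = 1/P = 43.48 cm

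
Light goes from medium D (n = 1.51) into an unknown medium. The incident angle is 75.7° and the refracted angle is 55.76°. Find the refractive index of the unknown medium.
n₂ = n₁·sin θ₁ / sin θ₂ = 1.77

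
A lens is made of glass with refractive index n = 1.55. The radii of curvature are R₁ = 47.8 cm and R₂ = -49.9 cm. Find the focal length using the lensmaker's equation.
1/f = (n − 1)(1/R₁ − 1/R₂) → f = 44.39 cm (converging lens)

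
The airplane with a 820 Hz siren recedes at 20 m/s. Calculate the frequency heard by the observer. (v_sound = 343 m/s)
f_obs = f·v/(v + v_s) = 774.8 Hz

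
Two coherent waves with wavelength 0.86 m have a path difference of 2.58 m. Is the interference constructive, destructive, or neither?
constructive — path difference = 3λ, a whole number of wavelengths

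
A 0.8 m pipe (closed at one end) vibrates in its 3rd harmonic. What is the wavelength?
λₙ = 4L/n = 1.067 m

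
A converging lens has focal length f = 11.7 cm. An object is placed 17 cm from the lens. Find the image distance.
1/di = 1/f − 1/do → di = 37.53 cm (real image)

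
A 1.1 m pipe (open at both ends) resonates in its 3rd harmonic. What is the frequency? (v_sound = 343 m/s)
fₙ = nv/(2L) = 467.7 Hz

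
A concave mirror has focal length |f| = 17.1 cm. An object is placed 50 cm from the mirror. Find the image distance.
f = +17.1 cm (concave); 1/di = 1/f − 1/do → di = 25.99 cm (real image, in front of mirror)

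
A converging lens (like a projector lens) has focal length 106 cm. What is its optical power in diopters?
P = 1/f = 0.9434 D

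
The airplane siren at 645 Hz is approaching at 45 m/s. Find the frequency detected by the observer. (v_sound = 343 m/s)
f_obs = f·v/(v − v_s) = 742.4 Hz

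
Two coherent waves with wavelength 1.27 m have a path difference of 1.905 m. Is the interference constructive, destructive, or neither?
destructive — path difference = 1.5λ, an odd multiple of λ/2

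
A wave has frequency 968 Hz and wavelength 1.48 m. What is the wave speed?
v = fλ = 1433 m/s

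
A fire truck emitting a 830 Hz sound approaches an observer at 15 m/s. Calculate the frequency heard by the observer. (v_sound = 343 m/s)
f_obs = f·v/(v − v_s) = 868 Hz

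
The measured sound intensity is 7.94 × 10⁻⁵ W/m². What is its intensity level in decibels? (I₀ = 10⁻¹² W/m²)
β = 10·log₁₀(I/I₀) = 79 dB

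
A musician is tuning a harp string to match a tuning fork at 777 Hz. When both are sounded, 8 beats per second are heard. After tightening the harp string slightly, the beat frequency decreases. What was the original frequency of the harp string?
769 Hz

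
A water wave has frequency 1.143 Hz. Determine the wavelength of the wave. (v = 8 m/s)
λ = v/f = 6.999 m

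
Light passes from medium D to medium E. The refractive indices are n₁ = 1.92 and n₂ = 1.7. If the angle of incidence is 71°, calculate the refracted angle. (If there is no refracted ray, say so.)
sin θ₂ = (n₁/n₂)·sin θ₁ = 1.068 > 1, so there is no refracted ray — the light undergoes total internal reflection.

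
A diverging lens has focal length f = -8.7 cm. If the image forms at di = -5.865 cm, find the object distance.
1/do = 1/f − 1/di → do = 18 cm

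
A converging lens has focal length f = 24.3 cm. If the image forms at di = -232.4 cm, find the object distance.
1/do = 1/f − 1/di → do = 22 cm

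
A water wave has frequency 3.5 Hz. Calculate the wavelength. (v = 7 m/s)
λ = v/f = 2 m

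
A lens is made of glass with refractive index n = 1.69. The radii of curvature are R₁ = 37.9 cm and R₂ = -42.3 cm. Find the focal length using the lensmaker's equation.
1/f = (n − 1)(1/R₁ − 1/R₂) → f = 28.97 cm (converging lens)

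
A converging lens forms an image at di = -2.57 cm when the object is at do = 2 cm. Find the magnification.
M = −di/do = 1.285 (upright image)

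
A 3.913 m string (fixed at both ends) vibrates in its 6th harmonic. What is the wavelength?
λₙ = 2L/n = 1.304 m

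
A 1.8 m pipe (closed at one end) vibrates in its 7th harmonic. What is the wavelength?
λₙ = 4L/n = 1.029 m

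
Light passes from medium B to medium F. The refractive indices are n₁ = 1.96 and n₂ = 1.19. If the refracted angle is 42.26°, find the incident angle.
sin θ₁ = (n₂/n₁)·sin θ₂ → θ₁ = 24.1°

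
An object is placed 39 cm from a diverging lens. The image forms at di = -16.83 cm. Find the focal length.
1/f = 1/do + 1/di → f = -29.61 cm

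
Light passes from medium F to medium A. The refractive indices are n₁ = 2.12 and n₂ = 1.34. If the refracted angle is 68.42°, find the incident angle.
sin θ₁ = (n₂/n₁)·sin θ₂ → θ₁ = 36°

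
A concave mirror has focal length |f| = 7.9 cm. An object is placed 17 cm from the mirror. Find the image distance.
f = +7.9 cm (concave); 1/di = 1/f − 1/do → di = 14.76 cm (real image, in front of mirror)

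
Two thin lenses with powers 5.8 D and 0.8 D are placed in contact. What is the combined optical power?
P_total = P₁ + P₂ = 6.6 D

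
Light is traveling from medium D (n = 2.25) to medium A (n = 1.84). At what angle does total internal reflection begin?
θc = arcsin(n₂/n₁) = 54.86°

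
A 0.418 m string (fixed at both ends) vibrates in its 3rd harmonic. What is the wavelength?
λₙ = 2L/n = 0.2787 m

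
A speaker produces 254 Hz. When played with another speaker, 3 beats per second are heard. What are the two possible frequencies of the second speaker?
f₂ = 254 ± 3 Hz → 257 Hz or 251 Hz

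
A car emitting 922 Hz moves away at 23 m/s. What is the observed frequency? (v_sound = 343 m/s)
f_obs = f·v/(v + v_s) = 864.1 Hz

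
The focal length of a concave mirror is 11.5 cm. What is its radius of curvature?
R = 2|f| = 23 cm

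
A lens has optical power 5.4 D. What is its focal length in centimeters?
f = 1/P = 18.52 cm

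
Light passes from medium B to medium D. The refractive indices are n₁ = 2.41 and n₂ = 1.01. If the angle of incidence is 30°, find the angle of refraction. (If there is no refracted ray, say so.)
sin θ₂ = (n₁/n₂)·sin θ₁ = 1.193 > 1, so there is no refracted ray — the light undergoes total internal reflection.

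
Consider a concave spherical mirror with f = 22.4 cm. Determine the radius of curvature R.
R = 2|f| = 44.8 cm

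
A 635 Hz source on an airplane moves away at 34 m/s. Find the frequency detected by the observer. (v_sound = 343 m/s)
f_obs = f·v/(v + v_s) = 577.7 Hz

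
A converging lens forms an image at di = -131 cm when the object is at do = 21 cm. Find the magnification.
M = −di/do = 6.238 (upright image)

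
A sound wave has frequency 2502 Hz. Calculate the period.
T = 1/f = 3.997 × 10⁻⁴ s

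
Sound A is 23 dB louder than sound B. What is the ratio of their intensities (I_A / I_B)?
I_A/I_B = 10^(Δβ/10) = 199.5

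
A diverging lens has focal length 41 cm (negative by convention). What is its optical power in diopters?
P = 1/f = -2.439 D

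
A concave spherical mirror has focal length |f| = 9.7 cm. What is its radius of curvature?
R = 2|f| = 19.4 cm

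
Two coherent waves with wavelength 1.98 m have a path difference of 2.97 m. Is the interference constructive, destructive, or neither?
destructive — path difference = 1.5λ, an odd multiple of λ/2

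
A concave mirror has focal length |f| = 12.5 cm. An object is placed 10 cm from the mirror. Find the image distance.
f = +12.5 cm (concave); 1/di = 1/f − 1/do → di = -50 cm (virtual image, behind mirror)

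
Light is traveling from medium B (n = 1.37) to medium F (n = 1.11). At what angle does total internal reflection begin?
θc = arcsin(n₂/n₁) = 54.12°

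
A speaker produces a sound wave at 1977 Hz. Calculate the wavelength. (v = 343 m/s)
λ = v/f = 0.1735 m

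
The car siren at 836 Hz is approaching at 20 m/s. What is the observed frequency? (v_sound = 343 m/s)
f_obs = f·v/(v − v_s) = 887.8 Hz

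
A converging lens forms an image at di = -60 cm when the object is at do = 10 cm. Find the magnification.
M = −di/do = 6 (upright image)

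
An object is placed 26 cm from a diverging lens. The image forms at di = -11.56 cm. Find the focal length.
1/f = 1/do + 1/di → f = -20.81 cm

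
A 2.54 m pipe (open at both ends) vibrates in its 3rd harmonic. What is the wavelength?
λₙ = 2L/n = 1.693 m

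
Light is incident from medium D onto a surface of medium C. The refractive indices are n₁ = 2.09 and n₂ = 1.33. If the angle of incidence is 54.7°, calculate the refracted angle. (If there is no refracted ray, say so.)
sin θ₂ = (n₁/n₂)·sin θ₁ = 1.283 > 1, so there is no refracted ray — the light undergoes total internal reflection.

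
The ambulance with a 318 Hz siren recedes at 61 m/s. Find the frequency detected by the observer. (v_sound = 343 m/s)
f_obs = f·v/(v + v_s) = 270 Hz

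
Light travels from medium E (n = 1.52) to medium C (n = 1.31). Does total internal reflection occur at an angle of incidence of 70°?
θc = arcsin(n₂/n₁) = 59.52°; 70° > θc, so yes — total internal reflection.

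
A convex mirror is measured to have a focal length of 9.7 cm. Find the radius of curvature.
R = 2|f| = 19.4 cm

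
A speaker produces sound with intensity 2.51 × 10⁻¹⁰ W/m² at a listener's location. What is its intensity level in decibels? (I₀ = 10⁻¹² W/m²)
β = 10·log₁₀(I/I₀) = 24 dB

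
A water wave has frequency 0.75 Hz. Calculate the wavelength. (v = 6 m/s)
λ = v/f = 8 m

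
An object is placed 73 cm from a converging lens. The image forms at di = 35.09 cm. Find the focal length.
1/f = 1/do + 1/di → f = 23.7 cm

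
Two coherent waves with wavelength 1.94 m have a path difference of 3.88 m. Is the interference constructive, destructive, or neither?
constructive — path difference = 2λ, a whole number of wavelengths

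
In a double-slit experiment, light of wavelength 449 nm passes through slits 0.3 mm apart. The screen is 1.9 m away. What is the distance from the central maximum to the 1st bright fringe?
y = mλL/d = 2.844 mm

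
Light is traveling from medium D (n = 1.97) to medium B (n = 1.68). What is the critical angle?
θc = arcsin(n₂/n₁) = 58.52°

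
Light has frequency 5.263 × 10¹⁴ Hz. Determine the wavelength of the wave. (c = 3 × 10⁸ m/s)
λ = c/f = 570 nm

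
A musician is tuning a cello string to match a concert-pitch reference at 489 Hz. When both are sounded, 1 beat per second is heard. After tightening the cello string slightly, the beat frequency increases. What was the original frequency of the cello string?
490 Hz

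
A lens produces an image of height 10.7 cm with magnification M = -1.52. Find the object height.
ho = |hi|/|M| = 7.039 cm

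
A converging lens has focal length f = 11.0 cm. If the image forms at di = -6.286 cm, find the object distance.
1/do = 1/f − 1/di → do = 4 cm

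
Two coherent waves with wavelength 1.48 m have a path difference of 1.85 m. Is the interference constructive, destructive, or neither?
neither (partial) — path difference = 1.25λ, neither a whole number of wavelengths nor an odd multiple of λ/2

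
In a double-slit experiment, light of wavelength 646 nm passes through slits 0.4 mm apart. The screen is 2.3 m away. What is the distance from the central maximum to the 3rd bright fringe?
y = mλL/d = 11.14 mm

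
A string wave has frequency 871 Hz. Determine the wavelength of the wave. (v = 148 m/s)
λ = v/f = 0.1699 m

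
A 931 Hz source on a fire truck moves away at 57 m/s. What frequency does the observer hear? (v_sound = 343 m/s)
f_obs = f·v/(v + v_s) = 798.3 Hz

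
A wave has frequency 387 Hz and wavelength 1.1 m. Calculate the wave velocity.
v = fλ = 425.7 m/s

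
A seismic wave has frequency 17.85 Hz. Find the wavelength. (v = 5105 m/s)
λ = v/f = 286 m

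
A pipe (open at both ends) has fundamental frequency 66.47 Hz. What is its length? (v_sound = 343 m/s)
L = v/(2f₁) = 2.58 m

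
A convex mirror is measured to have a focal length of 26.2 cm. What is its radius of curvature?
R = 2|f| = 52.4 cm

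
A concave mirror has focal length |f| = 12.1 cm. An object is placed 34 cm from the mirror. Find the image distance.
f = +12.1 cm (concave); 1/di = 1/f − 1/do → di = 18.79 cm (real image, in front of mirror)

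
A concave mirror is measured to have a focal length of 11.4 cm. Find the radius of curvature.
R = 2|f| = 22.8 cm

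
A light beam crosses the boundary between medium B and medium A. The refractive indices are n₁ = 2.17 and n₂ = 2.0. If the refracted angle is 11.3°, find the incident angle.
sin θ₁ = (n₂/n₁)·sin θ₂ → θ₁ = 10.4°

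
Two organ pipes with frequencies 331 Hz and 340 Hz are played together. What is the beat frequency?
9 Hz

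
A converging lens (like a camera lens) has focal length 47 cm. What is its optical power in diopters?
P = 1/f = 2.128 D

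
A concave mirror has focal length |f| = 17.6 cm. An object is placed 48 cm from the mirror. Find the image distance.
f = +17.6 cm (concave); 1/di = 1/f − 1/do → di = 27.79 cm (real image, in front of mirror)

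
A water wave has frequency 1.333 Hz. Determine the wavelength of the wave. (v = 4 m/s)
λ = v/f = 3.001 m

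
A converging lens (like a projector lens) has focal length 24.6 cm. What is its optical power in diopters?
P = 1/f = 4.065 D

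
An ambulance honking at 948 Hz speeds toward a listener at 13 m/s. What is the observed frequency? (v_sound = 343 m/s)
f_obs = f·v/(v − v_s) = 985.3 Hz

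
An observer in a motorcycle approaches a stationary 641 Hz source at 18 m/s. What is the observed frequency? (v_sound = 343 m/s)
f_obs = f·(v + v_o)/v = 674.6 Hz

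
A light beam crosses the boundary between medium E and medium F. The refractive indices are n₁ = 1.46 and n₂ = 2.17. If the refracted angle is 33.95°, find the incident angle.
sin θ₁ = (n₂/n₁)·sin θ₂ → θ₁ = 56.1°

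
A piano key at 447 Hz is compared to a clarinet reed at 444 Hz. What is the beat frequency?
3 Hz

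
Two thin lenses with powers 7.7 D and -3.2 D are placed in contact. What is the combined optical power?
P_total = P₁ + P₂ = 4.5 D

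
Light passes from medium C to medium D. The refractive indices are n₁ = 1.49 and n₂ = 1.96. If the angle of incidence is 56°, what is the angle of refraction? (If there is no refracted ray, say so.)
sin θ₂ = (n₁/n₂)·sin θ₁ = 0.6302 → θ₂ = 39.07°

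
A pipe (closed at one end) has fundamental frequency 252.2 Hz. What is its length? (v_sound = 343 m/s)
L = v/(4f₁) = 0.34 m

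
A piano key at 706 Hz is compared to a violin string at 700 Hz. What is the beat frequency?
6 Hz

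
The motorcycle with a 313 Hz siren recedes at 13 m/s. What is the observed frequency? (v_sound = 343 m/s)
f_obs = f·v/(v + v_s) = 301.6 Hz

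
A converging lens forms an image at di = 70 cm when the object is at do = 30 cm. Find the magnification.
M = −di/do = -2.333 (inverted image)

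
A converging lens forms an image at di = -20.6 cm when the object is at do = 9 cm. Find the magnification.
M = −di/do = 2.289 (upright image)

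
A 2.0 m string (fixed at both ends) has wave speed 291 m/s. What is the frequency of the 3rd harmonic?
fₙ = nv/(2L) = 218.2 Hz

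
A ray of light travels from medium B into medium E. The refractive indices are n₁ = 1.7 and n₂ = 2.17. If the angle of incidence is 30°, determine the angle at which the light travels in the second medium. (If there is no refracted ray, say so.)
sin θ₂ = (n₁/n₂)·sin θ₁ = 0.3917 → θ₂ = 23.06°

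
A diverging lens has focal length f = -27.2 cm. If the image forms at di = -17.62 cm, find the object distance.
1/do = 1/f − 1/di → do = 50.03 cm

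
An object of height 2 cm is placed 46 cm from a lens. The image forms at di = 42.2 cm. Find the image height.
hi = (-di/do) × ho = -1.835 cm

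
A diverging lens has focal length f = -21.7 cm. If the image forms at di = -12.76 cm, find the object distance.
1/do = 1/f − 1/di → do = 30.97 cm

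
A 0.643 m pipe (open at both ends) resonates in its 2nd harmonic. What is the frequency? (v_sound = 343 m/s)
fₙ = nv/(2L) = 533.4 Hz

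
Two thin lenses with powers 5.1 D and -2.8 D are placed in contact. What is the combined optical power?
P_total = P₁ + P₂ = 2.3 D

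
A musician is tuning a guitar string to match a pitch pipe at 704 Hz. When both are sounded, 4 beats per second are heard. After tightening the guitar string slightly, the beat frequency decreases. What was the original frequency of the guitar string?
700 Hz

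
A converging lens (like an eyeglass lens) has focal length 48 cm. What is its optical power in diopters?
P = 1/f = 2.083 D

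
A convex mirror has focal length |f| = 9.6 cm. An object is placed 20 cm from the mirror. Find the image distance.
f = −9.6 cm (convex); 1/di = 1/f − 1/do → di = -6.486 cm (virtual image, behind mirror)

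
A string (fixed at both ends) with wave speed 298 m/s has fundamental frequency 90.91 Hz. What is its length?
L = v/(2f₁) = 1.639 m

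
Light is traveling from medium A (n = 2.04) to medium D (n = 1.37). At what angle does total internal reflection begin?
θc = arcsin(n₂/n₁) = 42.19°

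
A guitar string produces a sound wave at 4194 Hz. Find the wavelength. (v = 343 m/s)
λ = v/f = 0.08178 m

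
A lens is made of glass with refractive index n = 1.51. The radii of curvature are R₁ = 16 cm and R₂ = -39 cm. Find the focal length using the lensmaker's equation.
1/f = (n − 1)(1/R₁ − 1/R₂) → f = 22.25 cm (converging lens)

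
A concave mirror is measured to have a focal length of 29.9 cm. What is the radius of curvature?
R = 2|f| = 59.8 cm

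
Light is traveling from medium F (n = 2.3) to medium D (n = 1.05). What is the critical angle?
θc = arcsin(n₂/n₁) = 27.16°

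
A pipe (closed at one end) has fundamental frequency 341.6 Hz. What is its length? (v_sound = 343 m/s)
L = v/(4f₁) = 0.251 m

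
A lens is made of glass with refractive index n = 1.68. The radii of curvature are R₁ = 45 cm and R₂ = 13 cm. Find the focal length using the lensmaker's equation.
1/f = (n − 1)(1/R₁ − 1/R₂) → f = -26.88 cm (diverging lens)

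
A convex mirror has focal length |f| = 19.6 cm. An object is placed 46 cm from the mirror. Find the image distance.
f = −19.6 cm (convex); 1/di = 1/f − 1/do → di = -13.74 cm (virtual image, behind mirror)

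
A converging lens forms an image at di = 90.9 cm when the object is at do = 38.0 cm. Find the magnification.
M = −di/do = -2.392 (inverted image)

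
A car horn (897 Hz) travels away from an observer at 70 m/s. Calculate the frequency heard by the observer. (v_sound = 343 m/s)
f_obs = f·v/(v + v_s) = 745 Hz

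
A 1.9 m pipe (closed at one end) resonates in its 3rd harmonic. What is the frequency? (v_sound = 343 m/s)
fₙ = nv/(4L) = 135.4 Hz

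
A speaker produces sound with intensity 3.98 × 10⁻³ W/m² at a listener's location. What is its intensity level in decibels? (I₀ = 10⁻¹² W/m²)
β = 10·log₁₀(I/I₀) = 96 dB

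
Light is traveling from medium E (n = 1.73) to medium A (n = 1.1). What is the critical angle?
θc = arcsin(n₂/n₁) = 39.48°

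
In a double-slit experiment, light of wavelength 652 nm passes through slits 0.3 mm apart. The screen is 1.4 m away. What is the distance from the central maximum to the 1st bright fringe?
y = mλL/d = 3.043 mm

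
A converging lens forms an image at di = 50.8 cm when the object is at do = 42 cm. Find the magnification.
M = −di/do = -1.21 (inverted image)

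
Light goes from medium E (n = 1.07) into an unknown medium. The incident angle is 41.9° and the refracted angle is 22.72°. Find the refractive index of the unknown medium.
n₂ = n₁·sin θ₁ / sin θ₂ = 1.85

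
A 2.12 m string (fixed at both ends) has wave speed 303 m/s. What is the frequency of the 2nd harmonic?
fₙ = nv/(2L) = 142.9 Hz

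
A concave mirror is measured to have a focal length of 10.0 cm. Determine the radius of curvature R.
R = 2|f| = 20 cm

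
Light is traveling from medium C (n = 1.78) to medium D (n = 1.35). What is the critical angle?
θc = arcsin(n₂/n₁) = 49.33°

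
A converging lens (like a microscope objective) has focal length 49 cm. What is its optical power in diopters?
P = 1/f = 2.041 D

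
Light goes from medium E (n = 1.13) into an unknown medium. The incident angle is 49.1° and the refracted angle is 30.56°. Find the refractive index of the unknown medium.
n₂ = n₁·sin θ₁ / sin θ₂ = 1.68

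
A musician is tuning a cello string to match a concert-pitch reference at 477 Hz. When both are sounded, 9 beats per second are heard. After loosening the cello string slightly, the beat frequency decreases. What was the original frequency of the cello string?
486 Hz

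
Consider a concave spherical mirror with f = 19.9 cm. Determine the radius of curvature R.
R = 2|f| = 39.8 cm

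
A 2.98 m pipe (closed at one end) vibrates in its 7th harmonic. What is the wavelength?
λₙ = 4L/n = 1.703 m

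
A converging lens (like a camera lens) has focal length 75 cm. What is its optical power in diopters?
P = 1/f = 1.333 D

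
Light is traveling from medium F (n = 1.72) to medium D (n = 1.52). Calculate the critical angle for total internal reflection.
θc = arcsin(n₂/n₁) = 62.09°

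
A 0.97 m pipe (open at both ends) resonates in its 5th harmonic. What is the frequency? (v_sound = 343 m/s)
fₙ = nv/(2L) = 884 Hz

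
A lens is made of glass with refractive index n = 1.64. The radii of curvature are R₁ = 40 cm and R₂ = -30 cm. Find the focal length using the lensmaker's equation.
1/f = (n − 1)(1/R₁ − 1/R₂) → f = 26.79 cm (converging lens)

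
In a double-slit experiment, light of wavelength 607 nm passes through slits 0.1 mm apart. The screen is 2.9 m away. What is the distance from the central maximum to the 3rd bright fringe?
y = mλL/d = 52.81 mm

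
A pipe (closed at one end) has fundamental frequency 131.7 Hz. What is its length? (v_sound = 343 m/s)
L = v/(4f₁) = 0.6511 m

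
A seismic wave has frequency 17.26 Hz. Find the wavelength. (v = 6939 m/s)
λ = v/f = 402 m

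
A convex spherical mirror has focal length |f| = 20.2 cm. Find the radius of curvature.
R = 2|f| = 40.4 cm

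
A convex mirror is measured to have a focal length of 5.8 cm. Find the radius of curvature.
R = 2|f| = 11.6 cm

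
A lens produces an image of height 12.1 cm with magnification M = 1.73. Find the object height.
ho = |hi|/|M| = 6.994 cm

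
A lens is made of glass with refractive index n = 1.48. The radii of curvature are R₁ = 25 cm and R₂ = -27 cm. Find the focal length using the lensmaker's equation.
1/f = (n − 1)(1/R₁ − 1/R₂) → f = 27.04 cm (converging lens)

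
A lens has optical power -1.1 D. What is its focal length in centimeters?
f = 1/P = -90.91 cm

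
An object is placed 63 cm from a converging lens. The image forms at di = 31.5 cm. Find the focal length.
1/f = 1/do + 1/di → f = 21 cm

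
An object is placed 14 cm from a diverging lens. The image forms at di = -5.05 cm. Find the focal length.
1/f = 1/do + 1/di → f = -7.899 cm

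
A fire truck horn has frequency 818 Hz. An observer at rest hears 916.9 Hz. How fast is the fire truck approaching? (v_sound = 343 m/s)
v_s = v·(1 − f/f_obs) = 37 m/s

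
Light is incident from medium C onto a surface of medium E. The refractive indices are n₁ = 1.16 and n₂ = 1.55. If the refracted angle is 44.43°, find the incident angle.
sin θ₁ = (n₂/n₁)·sin θ₂ → θ₁ = 69.29°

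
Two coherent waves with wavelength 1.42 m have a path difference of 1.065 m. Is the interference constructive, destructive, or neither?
neither (partial) — path difference = 0.75λ, neither a whole number of wavelengths nor an odd multiple of λ/2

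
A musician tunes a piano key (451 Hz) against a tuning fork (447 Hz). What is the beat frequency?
4 Hz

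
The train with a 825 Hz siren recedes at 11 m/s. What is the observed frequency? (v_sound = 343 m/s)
f_obs = f·v/(v + v_s) = 799.4 Hz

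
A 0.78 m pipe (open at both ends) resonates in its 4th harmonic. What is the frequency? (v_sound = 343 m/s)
fₙ = nv/(2L) = 879.5 Hz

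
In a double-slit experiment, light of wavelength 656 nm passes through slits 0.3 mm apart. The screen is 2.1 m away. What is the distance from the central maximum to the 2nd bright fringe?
y = mλL/d = 9.184 mm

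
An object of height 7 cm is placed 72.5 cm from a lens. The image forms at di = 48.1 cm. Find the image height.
hi = (-di/do) × ho = -4.644 cm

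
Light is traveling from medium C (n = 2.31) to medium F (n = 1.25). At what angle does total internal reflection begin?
θc = arcsin(n₂/n₁) = 32.76°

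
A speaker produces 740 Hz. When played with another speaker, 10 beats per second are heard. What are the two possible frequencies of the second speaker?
f₂ = 740 ± 10 Hz → 750 Hz or 730 Hz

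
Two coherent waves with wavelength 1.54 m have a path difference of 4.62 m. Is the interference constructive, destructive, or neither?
constructive — path difference = 3λ, a whole number of wavelengths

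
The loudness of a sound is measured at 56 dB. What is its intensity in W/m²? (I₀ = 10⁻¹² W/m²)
I = I₀·10^(β/10) = 3.98 × 10⁻⁷ W/m²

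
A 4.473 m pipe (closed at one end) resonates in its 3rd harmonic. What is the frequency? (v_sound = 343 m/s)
fₙ = nv/(4L) = 57.51 Hz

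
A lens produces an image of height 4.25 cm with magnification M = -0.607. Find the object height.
ho = |hi|/|M| = 7.002 cm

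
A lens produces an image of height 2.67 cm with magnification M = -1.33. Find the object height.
ho = |hi|/|M| = 2.008 cm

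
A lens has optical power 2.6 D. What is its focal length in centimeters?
f = 1/P = 38.46 cm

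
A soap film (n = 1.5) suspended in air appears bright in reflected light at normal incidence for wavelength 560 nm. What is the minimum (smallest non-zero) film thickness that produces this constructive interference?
2nt = (m − ½)λ with m = 1 → t = (m − ½)λ/(2n) = 93.33 nm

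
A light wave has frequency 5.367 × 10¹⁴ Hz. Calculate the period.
T = 1/f = 1.863 × 10⁻¹⁵ s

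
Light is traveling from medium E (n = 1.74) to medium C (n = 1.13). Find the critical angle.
θc = arcsin(n₂/n₁) = 40.5°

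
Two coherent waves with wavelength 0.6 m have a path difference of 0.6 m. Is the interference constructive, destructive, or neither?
constructive — path difference = 1λ, a whole number of wavelengths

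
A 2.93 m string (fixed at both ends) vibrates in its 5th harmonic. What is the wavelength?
λₙ = 2L/n = 1.172 m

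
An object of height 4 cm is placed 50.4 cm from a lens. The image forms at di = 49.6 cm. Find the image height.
hi = (-di/do) × ho = -3.937 cm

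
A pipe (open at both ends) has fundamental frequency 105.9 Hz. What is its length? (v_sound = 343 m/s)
L = v/(2f₁) = 1.619 m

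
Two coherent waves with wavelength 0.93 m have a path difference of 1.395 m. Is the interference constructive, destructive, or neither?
destructive — path difference = 1.5λ, an odd multiple of λ/2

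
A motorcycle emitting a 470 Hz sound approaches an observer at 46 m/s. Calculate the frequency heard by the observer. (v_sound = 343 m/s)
f_obs = f·v/(v − v_s) = 542.8 Hz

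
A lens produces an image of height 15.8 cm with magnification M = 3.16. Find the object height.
ho = |hi|/|M| = 5 cm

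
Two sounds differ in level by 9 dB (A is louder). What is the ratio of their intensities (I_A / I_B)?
I_A/I_B = 10^(Δβ/10) = 7.943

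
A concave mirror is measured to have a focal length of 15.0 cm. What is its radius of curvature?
R = 2|f| = 30 cm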